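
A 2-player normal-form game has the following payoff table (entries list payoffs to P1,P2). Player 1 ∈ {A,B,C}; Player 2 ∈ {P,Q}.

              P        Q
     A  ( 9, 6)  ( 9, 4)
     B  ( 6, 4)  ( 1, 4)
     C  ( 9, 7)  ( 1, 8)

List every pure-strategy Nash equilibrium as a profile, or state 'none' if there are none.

Nash profiles: (A,P)

(A,P): NE
(A,Q): not NE [P2→P gives 6>4]
(B,P): not NE [P1→C gives 9>6]
(B,Q): not NE [P1→A gives 9>1]
(C,P): not NE [P2→Q gives 8>7]
(C,Q): not NE [P1→A gives 9>1]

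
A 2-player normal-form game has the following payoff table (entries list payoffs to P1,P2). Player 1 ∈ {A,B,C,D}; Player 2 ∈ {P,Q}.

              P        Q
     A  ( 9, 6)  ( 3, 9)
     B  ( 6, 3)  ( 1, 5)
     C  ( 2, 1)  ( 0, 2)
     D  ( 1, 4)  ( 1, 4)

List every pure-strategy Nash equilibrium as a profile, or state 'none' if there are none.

(A,P): not NE [P2→Q gives 9>6]
(A,Q): NE
(B,P): not NE [P1→A gives 9>6; P2→Q gives 5>3]
(B,Q): not NE [P1→A gives 3>1]
(C,P): not NE [P1→A gives 9>2; P2→Q gives 2>1]
(C,Q): not NE [P1→A gives 3>0]
(D,P): not NE [P1→A gives 9>1]
(D,Q): not NE [P1→A gives 3>1]

PSNE = {(A,Q)}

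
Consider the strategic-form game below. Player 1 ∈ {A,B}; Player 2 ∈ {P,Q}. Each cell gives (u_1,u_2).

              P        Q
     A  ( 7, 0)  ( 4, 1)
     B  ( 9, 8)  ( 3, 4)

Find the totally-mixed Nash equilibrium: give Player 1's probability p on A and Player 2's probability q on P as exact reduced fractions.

P1 indiff ⇒ q·7+(1-q)·4 = q·9+(1-q)·3 ⇒ q(-2) = (1-q)(-1) ⇒ q = 1/3
P2 indiff ⇒ p·0+(1-p)·8 = p·1+(1-p)·4 ⇒ p(-1) = (1-p)(-4) ⇒ p = 4/5

(p,q) = (4/5, 1/3)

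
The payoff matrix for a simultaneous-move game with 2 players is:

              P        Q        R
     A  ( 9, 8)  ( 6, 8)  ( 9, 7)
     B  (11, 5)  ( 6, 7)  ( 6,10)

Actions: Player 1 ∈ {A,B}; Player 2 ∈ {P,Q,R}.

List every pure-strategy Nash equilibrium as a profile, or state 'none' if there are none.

NE set: (A,Q)

(A,P): not NE [P1→B gives 11>9]
(A,Q): NE
(A,R): not NE [P2→Q gives 8>7]
(B,P): not NE [P2→R gives 10>5]
(B,Q): not NE [P2→R gives 10>7]
(B,R): not NE [P1→A gives 9>6]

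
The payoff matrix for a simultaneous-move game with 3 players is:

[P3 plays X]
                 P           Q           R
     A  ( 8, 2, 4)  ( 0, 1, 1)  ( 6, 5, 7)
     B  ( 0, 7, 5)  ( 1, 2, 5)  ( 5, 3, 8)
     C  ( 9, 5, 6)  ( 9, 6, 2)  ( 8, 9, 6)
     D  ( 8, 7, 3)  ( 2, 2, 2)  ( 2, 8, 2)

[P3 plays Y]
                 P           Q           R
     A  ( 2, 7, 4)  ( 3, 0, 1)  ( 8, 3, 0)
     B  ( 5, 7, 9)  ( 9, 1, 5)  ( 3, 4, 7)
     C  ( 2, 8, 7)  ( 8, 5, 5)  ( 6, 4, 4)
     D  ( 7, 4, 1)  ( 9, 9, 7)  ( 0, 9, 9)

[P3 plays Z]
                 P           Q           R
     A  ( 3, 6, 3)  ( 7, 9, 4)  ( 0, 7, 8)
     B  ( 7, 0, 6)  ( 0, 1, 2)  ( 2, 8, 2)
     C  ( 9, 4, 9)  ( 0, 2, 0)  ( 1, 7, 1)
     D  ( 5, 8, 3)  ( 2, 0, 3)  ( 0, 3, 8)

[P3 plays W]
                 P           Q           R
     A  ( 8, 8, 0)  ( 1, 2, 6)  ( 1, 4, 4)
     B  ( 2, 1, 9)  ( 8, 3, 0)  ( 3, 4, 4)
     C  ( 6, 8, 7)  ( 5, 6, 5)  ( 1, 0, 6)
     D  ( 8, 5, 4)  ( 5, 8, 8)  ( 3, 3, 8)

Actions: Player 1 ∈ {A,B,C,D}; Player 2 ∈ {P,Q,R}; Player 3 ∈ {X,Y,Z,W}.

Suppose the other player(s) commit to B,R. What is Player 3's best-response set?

u_3(X vs B,R) = 8
u_3(Y vs B,R) = 7
u_3(Z vs B,R) = 2
u_3(W vs B,R) = 4
max payoff 8 at {X}

BR_3 = {X}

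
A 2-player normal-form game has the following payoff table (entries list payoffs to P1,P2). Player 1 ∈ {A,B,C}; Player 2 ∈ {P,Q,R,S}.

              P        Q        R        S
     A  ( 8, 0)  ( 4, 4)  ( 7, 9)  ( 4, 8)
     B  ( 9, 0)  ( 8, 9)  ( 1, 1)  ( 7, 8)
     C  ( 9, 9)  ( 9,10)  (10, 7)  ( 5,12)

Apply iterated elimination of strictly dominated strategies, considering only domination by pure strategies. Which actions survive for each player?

P1 drop A (C beats it: P:9>8 Q:9>4 R:10>7 S:5>4)
P2 drop P (Q beats it: B:9>0 C:10>9)
P2 drop R (Q beats it: B:9>1 C:10>7)
P1→{B,C} P2→{Q,S}

Survivors P1:{B,C} P2:{Q,S}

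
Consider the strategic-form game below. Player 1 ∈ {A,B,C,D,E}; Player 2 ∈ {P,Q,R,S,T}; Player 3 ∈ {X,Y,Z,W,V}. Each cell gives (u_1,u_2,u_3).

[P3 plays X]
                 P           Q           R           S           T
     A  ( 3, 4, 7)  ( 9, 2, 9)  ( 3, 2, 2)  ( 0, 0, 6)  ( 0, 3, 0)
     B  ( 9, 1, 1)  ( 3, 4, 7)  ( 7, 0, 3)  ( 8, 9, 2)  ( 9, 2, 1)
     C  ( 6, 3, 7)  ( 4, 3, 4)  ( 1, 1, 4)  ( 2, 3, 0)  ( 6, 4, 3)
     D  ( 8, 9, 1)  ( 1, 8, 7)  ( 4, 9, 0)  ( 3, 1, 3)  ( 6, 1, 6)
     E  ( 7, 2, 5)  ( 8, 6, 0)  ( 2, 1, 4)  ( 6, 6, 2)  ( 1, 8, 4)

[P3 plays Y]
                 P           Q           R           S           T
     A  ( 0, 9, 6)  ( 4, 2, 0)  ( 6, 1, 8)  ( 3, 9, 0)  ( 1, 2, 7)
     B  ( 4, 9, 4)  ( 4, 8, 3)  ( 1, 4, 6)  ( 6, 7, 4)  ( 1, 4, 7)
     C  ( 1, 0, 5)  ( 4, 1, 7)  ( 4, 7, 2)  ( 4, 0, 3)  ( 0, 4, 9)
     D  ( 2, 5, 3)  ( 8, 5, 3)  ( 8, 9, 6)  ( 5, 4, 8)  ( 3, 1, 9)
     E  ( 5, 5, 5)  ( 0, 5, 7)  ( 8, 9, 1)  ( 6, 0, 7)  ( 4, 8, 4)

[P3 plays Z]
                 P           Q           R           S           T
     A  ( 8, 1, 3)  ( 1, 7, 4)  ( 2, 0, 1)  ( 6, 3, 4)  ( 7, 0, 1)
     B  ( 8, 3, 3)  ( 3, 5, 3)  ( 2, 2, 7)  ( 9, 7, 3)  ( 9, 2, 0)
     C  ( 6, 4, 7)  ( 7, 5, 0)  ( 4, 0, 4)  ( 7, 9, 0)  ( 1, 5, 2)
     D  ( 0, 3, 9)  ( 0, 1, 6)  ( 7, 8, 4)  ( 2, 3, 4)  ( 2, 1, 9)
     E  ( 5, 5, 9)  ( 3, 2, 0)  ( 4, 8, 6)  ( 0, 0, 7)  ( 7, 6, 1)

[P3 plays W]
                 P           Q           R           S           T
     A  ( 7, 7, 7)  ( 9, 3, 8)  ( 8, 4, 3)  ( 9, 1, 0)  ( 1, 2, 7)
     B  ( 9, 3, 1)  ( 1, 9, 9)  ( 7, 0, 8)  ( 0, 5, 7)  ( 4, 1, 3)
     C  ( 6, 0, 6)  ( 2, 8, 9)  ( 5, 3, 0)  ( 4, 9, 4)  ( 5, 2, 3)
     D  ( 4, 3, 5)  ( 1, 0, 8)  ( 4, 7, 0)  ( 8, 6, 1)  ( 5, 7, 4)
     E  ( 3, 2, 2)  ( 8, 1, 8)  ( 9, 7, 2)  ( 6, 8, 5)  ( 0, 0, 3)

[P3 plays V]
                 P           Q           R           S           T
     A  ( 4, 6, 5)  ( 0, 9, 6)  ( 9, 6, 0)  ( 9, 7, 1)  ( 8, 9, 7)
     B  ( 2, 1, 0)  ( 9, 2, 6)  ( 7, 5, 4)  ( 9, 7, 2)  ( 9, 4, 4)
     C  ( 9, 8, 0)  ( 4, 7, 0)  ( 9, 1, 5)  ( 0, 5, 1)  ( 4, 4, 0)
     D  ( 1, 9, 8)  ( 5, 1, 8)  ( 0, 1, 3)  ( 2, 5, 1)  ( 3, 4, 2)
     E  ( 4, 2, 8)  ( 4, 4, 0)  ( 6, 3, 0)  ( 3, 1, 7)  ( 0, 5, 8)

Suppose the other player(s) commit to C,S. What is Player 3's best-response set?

u_3(X vs C,S) = 0
u_3(Y vs C,S) = 3
u_3(Z vs C,S) = 0
u_3(W vs C,S) = 4
u_3(V vs C,S) = 1
max payoff 4 at {W}

argmax u_3 = {W}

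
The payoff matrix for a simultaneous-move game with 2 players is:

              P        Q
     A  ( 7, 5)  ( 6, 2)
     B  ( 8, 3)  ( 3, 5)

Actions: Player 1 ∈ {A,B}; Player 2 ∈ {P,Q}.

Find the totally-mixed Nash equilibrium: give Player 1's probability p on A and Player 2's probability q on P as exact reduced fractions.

P1 indiff ⇒ q·7+(1-q)·6 = q·8+(1-q)·3 ⇒ q(-1) = (1-q)(-3) ⇒ q = 3/4
P2 indiff ⇒ p·5+(1-p)·3 = p·2+(1-p)·5 ⇒ p(3) = (1-p)(2) ⇒ p = 2/5

p=2/5, q=3/4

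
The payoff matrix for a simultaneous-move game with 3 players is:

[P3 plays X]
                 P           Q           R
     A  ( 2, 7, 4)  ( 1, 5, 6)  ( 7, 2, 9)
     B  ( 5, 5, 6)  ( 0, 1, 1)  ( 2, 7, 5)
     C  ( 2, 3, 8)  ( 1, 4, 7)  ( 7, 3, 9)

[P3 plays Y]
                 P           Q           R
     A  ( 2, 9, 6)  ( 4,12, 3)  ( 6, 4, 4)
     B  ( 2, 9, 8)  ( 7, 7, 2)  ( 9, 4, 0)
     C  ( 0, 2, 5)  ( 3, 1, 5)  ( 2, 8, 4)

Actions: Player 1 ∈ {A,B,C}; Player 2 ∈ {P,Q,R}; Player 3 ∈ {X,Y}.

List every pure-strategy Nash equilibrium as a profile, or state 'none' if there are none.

Nash profiles: (B,P,Y), (C,Q,X)

(A,P,X): not NE [P1→B gives 5>2; P3→Y gives 6>4]
(A,P,Y): not NE [P2→Q gives 12>9]
(A,Q,X): not NE [P2→P gives 7>5]
(A,Q,Y): not NE [P1→B gives 7>4; P3→X gives 6>3]
(A,R,X): not NE [P2→P gives 7>2]
(A,R,Y): not NE [P1→B gives 9>6; P2→Q gives 12>4; P3→X gives 9>4]
(B,P,X): not NE [P2→R gives 7>5; P3→Y gives 8>6]
(B,P,Y): NE
(B,Q,X): not NE [P1→C gives 1>0; P2→R gives 7>1; P3→Y gives 2>1]
(B,Q,Y): not NE [P2→P gives 9>7]
(B,R,X): not NE [P1→C gives 7>2]
(B,R,Y): not NE [P2→P gives 9>4; P3→X gives 5>0]
(C,P,X): not NE [P1→B gives 5>2; P2→Q gives 4>3]
(C,P,Y): not NE [P1→B gives 2>0; P2→R gives 8>2; P3→X gives 8>5]
(C,Q,X): NE
(C,Q,Y): not NE [P1→B gives 7>3; P2→R gives 8>1; P3→X gives 7>5]
(C,R,X): not NE [P2→Q gives 4>3]
(C,R,Y): not NE [P1→B gives 9>2; P3→X gives 9>4]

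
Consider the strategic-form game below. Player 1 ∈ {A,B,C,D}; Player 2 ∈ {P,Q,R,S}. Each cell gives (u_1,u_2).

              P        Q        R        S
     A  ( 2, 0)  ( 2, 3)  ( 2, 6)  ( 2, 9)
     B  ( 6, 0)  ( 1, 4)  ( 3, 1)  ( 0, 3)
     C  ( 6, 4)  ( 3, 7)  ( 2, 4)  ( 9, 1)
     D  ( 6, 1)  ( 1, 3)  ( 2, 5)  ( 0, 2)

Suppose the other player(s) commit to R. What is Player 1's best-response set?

BR_1 = {B}

u_1(A vs R) = 2
u_1(B vs R) = 3
u_1(C vs R) = 2
u_1(D vs R) = 2
max payoff 3 at {B}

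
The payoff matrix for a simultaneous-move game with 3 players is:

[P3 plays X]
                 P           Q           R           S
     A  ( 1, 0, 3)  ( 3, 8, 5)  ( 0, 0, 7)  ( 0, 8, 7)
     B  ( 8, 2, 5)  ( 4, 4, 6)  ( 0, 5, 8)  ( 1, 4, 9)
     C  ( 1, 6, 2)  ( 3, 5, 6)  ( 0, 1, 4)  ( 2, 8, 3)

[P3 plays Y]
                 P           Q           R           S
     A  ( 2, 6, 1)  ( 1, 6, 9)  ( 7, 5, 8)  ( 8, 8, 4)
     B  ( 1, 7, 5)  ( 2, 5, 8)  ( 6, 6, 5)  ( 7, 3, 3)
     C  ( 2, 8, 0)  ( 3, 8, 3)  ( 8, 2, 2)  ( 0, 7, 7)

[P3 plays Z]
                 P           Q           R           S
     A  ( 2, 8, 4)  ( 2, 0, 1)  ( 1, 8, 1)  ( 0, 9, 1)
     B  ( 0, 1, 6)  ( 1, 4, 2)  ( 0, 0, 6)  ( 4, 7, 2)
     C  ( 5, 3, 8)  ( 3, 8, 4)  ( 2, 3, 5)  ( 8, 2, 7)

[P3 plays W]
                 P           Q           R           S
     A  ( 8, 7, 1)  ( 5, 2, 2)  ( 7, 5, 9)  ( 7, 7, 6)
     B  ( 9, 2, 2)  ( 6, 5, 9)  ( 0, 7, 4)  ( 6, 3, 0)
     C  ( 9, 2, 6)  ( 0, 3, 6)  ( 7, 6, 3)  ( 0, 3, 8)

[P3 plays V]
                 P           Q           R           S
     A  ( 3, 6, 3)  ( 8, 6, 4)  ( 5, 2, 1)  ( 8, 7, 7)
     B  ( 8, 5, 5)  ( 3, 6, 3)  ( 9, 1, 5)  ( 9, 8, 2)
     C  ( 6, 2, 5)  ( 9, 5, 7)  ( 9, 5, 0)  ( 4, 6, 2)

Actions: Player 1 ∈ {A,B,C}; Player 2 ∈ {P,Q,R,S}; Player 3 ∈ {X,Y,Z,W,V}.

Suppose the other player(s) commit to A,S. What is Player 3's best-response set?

u_3(X vs A,S) = 7
u_3(Y vs A,S) = 4
u_3(Z vs A,S) = 1
u_3(W vs A,S) = 6
u_3(V vs A,S) = 7
max payoff 7 at {X,V}

P3 best: {X,V}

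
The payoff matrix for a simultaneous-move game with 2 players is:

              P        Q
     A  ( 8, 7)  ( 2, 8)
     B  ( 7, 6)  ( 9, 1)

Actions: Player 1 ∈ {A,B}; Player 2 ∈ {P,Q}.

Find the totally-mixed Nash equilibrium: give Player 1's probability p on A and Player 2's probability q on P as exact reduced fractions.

(p,q) = (5/6, 7/8)

P1 indiff ⇒ q·8+(1-q)·2 = q·7+(1-q)·9 ⇒ q(1) = (1-q)(7) ⇒ q = 7/8
P2 indiff ⇒ p·7+(1-p)·6 = p·8+(1-p)·1 ⇒ p(-1) = (1-p)(-5) ⇒ p = 5/6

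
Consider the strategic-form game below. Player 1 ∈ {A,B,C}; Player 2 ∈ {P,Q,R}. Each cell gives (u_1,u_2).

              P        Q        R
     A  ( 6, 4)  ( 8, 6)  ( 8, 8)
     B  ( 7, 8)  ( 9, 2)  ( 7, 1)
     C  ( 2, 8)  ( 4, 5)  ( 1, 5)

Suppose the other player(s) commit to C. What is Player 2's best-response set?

u_2(P vs C) = 8
u_2(Q vs C) = 5
u_2(R vs C) = 5
max payoff 8 at {P}

argmax u_2 = {P}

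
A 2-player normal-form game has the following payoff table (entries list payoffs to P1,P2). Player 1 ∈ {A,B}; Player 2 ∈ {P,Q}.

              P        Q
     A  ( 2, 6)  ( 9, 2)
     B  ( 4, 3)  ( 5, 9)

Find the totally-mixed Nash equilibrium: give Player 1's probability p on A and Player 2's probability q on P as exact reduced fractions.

P1 indiff ⇒ q·2+(1-q)·9 = q·4+(1-q)·5 ⇒ q(-2) = (1-q)(-4) ⇒ q = 2/3
P2 indiff ⇒ p·6+(1-p)·3 = p·2+(1-p)·9 ⇒ p(4) = (1-p)(6) ⇒ p = 3/5

P1 mixes 3/5 on A; P2 mixes 2/3 on P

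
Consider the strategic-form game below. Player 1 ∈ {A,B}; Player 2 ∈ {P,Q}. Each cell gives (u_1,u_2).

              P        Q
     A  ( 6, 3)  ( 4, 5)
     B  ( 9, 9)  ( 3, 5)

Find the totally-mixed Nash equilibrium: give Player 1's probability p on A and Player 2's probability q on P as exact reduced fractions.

p=2/3, q=1/4

P1 indiff ⇒ q·6+(1-q)·4 = q·9+(1-q)·3 ⇒ q(-3) = (1-q)(-1) ⇒ q = 1/4
P2 indiff ⇒ p·3+(1-p)·9 = p·5+(1-p)·5 ⇒ p(-2) = (1-p)(-4) ⇒ p = 2/3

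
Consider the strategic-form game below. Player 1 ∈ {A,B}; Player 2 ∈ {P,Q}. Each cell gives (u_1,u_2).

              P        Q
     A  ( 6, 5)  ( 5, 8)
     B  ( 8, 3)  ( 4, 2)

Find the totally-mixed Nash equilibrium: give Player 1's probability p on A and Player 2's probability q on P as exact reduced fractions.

P1 indiff ⇒ q·6+(1-q)·5 = q·8+(1-q)·4 ⇒ q(-2) = (1-q)(-1) ⇒ q = 1/3
P2 indiff ⇒ p·5+(1-p)·3 = p·8+(1-p)·2 ⇒ p(-3) = (1-p)(-1) ⇒ p = 1/4

P1 mixes 1/4 on A; P2 mixes 1/3 on P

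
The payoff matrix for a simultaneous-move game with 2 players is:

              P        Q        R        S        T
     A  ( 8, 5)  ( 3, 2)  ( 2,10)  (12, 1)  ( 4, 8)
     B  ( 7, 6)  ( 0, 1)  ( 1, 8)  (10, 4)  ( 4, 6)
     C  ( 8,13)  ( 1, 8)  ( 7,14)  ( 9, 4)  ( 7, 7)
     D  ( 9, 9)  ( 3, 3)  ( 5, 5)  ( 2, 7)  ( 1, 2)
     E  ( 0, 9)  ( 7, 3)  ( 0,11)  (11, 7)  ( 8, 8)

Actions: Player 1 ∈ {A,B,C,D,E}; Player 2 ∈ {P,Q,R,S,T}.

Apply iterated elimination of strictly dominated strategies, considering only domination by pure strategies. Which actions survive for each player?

P2 drop Q (P beats it: A:5>2 B:6>1 C:13>8 D:9>3 E:9>3)
P2 drop S (P beats it: A:5>1 B:6>4 C:13>4 D:9>7 E:9>7)
P1 drop B (C beats it: P:8>7 R:7>1 T:7>4)
P2 drop T (R beats it: A:10>8 C:14>7 D:5>2 E:11>8)
P1 drop A (D beats it: P:9>8 R:5>2)
P1 drop E (C beats it: P:8>0 R:7>0)
P1→{C,D} P2→{P,R}

Remaining: P1:{C,D} P2:{P,R}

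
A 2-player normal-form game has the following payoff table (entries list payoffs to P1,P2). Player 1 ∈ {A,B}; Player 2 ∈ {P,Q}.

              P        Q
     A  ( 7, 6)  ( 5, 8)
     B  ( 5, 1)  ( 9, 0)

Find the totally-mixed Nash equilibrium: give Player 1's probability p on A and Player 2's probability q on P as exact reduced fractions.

P1 indiff ⇒ q·7+(1-q)·5 = q·5+(1-q)·9 ⇒ q(2) = (1-q)(4) ⇒ q = 2/3
P2 indiff ⇒ p·6+(1-p)·1 = p·8+(1-p)·0 ⇒ p(-2) = (1-p)(-1) ⇒ p = 1/3

(p,q) = (1/3, 2/3)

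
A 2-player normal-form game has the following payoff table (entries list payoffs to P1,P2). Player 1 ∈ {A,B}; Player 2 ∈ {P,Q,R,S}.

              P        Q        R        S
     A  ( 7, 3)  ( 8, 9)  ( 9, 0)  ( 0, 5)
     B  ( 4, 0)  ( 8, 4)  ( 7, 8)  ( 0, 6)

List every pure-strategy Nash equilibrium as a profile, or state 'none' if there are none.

(A,P): not NE [P2→Q gives 9>3]
(A,Q): NE
(A,R): not NE [P2→Q gives 9>0]
(A,S): not NE [P2→Q gives 9>5]
(B,P): not NE [P1→A gives 7>4; P2→R gives 8>0]
(B,Q): not NE [P2→R gives 8>4]
(B,R): not NE [P1→A gives 9>7]
(B,S): not NE [P2→R gives 8>6]

PSNE = {(A,Q)}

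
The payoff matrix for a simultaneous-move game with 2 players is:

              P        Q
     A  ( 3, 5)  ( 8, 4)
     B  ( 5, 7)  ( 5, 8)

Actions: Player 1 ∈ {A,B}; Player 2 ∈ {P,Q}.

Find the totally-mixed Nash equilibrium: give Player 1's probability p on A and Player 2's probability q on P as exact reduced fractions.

P1 mixes 1/2 on A; P2 mixes 3/5 on P

P1 indiff ⇒ q·3+(1-q)·8 = q·5+(1-q)·5 ⇒ q(-2) = (1-q)(-3) ⇒ q = 3/5
P2 indiff ⇒ p·5+(1-p)·7 = p·4+(1-p)·8 ⇒ p(1) = (1-p)(1) ⇒ p = 1/2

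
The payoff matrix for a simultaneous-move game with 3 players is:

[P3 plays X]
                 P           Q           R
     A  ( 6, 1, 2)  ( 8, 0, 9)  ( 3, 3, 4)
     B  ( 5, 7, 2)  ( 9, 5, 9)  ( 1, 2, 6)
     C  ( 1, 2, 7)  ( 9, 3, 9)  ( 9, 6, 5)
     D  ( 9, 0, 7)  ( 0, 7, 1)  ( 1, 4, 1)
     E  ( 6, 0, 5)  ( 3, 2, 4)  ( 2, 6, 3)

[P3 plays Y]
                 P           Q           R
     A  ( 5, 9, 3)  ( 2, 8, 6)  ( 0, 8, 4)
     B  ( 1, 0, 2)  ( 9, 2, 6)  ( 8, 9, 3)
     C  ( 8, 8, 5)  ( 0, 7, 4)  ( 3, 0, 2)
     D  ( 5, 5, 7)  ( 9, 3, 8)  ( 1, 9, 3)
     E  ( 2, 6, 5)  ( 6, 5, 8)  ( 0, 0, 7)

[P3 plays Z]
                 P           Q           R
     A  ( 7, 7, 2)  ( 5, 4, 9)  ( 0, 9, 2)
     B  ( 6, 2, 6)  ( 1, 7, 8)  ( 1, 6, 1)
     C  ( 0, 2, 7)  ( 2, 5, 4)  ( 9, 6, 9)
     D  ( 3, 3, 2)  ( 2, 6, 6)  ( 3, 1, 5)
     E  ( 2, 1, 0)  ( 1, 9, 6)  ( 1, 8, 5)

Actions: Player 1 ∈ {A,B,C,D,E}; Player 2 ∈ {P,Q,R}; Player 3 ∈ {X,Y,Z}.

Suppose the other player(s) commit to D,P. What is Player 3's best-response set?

u_3(X vs D,P) = 7
u_3(Y vs D,P) = 7
u_3(Z vs D,P) = 2
max payoff 7 at {X,Y}

P3 best: {X,Y}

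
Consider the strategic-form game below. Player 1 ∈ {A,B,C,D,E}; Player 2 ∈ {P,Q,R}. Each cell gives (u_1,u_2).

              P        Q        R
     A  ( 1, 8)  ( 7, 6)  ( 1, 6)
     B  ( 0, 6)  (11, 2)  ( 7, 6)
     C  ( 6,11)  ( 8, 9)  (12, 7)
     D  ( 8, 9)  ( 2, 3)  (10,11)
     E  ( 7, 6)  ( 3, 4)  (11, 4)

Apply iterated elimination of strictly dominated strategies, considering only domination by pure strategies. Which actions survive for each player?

P1 drop A (C beats it: P:6>1 Q:8>7 R:12>1)
P2 drop Q (P beats it: B:6>2 C:11>9 D:9>3 E:6>4)
P1 drop B (C beats it: P:6>0 R:12>7)
P1→{C,D,E} P2→{P,R}

Survivors P1:{C,D,E} P2:{P,R}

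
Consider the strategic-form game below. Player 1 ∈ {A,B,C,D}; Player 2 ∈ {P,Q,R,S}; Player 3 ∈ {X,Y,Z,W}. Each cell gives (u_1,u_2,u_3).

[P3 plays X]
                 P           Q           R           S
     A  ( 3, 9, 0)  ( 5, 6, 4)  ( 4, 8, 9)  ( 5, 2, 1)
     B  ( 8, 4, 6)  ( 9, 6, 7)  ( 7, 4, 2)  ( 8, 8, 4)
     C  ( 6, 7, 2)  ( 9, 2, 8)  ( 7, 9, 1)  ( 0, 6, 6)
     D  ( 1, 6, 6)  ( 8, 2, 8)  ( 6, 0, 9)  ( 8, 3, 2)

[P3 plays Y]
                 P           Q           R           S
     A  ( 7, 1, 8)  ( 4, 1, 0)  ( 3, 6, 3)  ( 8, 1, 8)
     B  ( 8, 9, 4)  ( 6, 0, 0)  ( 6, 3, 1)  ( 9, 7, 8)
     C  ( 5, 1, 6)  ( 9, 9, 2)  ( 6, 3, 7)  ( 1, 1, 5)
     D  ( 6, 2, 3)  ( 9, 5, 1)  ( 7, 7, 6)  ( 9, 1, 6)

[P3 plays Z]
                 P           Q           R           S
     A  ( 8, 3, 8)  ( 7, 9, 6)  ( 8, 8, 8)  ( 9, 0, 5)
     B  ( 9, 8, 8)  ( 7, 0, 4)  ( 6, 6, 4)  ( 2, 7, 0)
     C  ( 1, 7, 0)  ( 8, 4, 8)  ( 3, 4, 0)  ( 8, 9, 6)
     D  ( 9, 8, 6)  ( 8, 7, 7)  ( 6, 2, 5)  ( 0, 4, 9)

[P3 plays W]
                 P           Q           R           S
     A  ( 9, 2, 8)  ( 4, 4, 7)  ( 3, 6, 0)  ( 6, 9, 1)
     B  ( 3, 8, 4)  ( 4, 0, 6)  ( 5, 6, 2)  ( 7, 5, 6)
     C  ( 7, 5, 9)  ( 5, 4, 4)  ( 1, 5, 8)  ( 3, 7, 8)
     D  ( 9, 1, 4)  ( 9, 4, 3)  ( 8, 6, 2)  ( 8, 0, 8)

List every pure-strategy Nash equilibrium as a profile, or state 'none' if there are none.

NE set: (B,P,Z), (D,P,Z)

(A,P,X): not NE [P1→B gives 8>3; P3→W gives 8>0]
(A,P,Y): not NE [P1→B gives 8>7; P2→R gives 6>1]
(A,P,Z): not NE [P1→D gives 9>8; P2→Q gives 9>3]
(A,P,W): not NE [P2→S gives 9>2]
(A,Q,X): not NE [P1→C gives 9>5; P2→P gives 9>6; P3→W gives 7>4]
(A,Q,Y): not NE [P1→D gives 9>4; P2→R gives 6>1; P3→W gives 7>0]
(A,Q,Z): not NE [P1→D gives 8>7; P3→W gives 7>6]
(A,Q,W): not NE [P1→D gives 9>4; P2→S gives 9>4]
(A,R,X): not NE [P1→C gives 7>4; P2→P gives 9>8]
(A,R,Y): not NE [P1→D gives 7>3; P3→X gives 9>3]
(A,R,Z): not NE [P2→Q gives 9>8; P3→X gives 9>8]
(A,R,W): not NE [P1→D gives 8>3; P2→S gives 9>6; P3→X gives 9>0]
(A,S,X): not NE [P1→D gives 8>5; P2→P gives 9>2; P3→Y gives 8>1]
(A,S,Y): not NE [P1→D gives 9>8; P2→R gives 6>1]
(A,S,Z): not NE [P2→Q gives 9>0; P3→Y gives 8>5]
(A,S,W): not NE [P1→D gives 8>6; P3→Y gives 8>1]
(B,P,X): not NE [P2→S gives 8>4; P3→Z gives 8>6]
(B,P,Y): not NE [P3→Z gives 8>4]
(B,P,Z): NE
(B,P,W): not NE [P1→D gives 9>3; P3→Z gives 8>4]
(B,Q,X): not NE [P2→S gives 8>6]
(B,Q,Y): not NE [P1→D gives 9>6; P2→P gives 9>0; P3→X gives 7>0]
(B,Q,Z): not NE [P1→D gives 8>7; P2→P gives 8>0; P3→X gives 7>4]
(B,Q,W): not NE [P1→D gives 9>4; P2→P gives 8>0; P3→X gives 7>6]
(B,R,X): not NE [P2→S gives 8>4; P3→Z gives 4>2]
(B,R,Y): not NE [P1→D gives 7>6; P2→P gives 9>3; P3→Z gives 4>1]
(B,R,Z): not NE [P1→A gives 8>6; P2→P gives 8>6]
(B,R,W): not NE [P1→D gives 8>5; P2→P gives 8>6; P3→Z gives 4>2]
(B,S,X): not NE [P3→Y gives 8>4]
(B,S,Y): not NE [P2→P gives 9>7]
(B,S,Z): not NE [P1→A gives 9>2; P2→P gives 8>7; P3→Y gives 8>0]
(B,S,W): not NE [P1→D gives 8>7; P2→P gives 8>5; P3→Y gives 8>6]
(C,P,X): not NE [P1→B gives 8>6; P2→R gives 9>7; P3→W gives 9>2]
(C,P,Y): not NE [P1→B gives 8>5; P2→Q gives 9>1; P3→W gives 9>6]
(C,P,Z): not NE [P1→D gives 9>1; P2→S gives 9>7; P3→W gives 9>0]
(C,P,W): not NE [P1→D gives 9>7; P2→S gives 7>5]
(C,Q,X): not NE [P2→R gives 9>2]
(C,Q,Y): not NE [P3→Z gives 8>2]
(C,Q,Z): not NE [P2→S gives 9>4]
(C,Q,W): not NE [P1→D gives 9>5; P2→S gives 7>4; P3→Z gives 8>4]
(C,R,X): not NE [P3→W gives 8>1]
(C,R,Y): not NE [P1→D gives 7>6; P2→Q gives 9>3; P3→W gives 8>7]
(C,R,Z): not NE [P1→A gives 8>3; P2→S gives 9>4; P3→W gives 8>0]
(C,R,W): not NE [P1→D gives 8>1; P2→S gives 7>5]
(C,S,X): not NE [P1→D gives 8>0; P2→R gives 9>6; P3→W gives 8>6]
(C,S,Y): not NE [P1→D gives 9>1; P2→Q gives 9>1; P3→W gives 8>5]
(C,S,Z): not NE [P1→A gives 9>8; P3→W gives 8>6]
(C,S,W): not NE [P1→D gives 8>3]
(D,P,X): not NE [P1→B gives 8>1]
(D,P,Y): not NE [P1→B gives 8>6; P2→R gives 7>2; P3→Z gives 6>3]
(D,P,Z): NE
(D,P,W): not NE [P2→R gives 6>1; P3→Z gives 6>4]
(D,Q,X): not NE [P1→C gives 9>8; P2→P gives 6>2]
(D,Q,Y): not NE [P2→R gives 7>5; P3→X gives 8>1]
(D,Q,Z): not NE [P2→P gives 8>7; P3→X gives 8>7]
(D,Q,W): not NE [P2→R gives 6>4; P3→X gives 8>3]
(D,R,X): not NE [P1→C gives 7>6; P2→P gives 6>0]
(D,R,Y): not NE [P3→X gives 9>6]
(D,R,Z): not NE [P1→A gives 8>6; P2→P gives 8>2; P3→X gives 9>5]
(D,R,W): not NE [P3→X gives 9>2]
(D,S,X): not NE [P2→P gives 6>3; P3→Z gives 9>2]
(D,S,Y): not NE [P2→R gives 7>1; P3→Z gives 9>6]
(D,S,Z): not NE [P1→A gives 9>0; P2→P gives 8>4]
(D,S,W): not NE [P2→R gives 6>0; P3→Z gives 9>8]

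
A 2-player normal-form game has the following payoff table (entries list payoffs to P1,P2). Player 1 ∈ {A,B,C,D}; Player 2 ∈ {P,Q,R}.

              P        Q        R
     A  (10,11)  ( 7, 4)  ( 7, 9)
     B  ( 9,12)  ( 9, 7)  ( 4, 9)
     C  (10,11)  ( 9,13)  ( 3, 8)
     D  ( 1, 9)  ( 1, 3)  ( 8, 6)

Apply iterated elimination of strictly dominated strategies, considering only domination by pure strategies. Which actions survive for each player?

P2 drop R (P beats it: A:11>9 B:12>9 C:11>8 D:9>6)
P1 drop D (A beats it: P:10>1 Q:7>1)
P1→{A,B,C} P2→{P,Q}

IESDS → P1:{A,B,C} P2:{P,Q}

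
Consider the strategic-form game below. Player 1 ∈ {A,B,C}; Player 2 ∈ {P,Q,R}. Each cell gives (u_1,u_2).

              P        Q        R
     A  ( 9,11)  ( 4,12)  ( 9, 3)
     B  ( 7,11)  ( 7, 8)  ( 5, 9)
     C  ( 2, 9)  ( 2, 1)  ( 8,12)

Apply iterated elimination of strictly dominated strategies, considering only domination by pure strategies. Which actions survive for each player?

P1 drop C (A beats it: P:9>2 Q:4>2 R:9>8)
P2 drop R (P beats it: A:11>3 B:11>9)
P1→{A,B} P2→{P,Q}

Survivors P1:{A,B} P2:{P,Q}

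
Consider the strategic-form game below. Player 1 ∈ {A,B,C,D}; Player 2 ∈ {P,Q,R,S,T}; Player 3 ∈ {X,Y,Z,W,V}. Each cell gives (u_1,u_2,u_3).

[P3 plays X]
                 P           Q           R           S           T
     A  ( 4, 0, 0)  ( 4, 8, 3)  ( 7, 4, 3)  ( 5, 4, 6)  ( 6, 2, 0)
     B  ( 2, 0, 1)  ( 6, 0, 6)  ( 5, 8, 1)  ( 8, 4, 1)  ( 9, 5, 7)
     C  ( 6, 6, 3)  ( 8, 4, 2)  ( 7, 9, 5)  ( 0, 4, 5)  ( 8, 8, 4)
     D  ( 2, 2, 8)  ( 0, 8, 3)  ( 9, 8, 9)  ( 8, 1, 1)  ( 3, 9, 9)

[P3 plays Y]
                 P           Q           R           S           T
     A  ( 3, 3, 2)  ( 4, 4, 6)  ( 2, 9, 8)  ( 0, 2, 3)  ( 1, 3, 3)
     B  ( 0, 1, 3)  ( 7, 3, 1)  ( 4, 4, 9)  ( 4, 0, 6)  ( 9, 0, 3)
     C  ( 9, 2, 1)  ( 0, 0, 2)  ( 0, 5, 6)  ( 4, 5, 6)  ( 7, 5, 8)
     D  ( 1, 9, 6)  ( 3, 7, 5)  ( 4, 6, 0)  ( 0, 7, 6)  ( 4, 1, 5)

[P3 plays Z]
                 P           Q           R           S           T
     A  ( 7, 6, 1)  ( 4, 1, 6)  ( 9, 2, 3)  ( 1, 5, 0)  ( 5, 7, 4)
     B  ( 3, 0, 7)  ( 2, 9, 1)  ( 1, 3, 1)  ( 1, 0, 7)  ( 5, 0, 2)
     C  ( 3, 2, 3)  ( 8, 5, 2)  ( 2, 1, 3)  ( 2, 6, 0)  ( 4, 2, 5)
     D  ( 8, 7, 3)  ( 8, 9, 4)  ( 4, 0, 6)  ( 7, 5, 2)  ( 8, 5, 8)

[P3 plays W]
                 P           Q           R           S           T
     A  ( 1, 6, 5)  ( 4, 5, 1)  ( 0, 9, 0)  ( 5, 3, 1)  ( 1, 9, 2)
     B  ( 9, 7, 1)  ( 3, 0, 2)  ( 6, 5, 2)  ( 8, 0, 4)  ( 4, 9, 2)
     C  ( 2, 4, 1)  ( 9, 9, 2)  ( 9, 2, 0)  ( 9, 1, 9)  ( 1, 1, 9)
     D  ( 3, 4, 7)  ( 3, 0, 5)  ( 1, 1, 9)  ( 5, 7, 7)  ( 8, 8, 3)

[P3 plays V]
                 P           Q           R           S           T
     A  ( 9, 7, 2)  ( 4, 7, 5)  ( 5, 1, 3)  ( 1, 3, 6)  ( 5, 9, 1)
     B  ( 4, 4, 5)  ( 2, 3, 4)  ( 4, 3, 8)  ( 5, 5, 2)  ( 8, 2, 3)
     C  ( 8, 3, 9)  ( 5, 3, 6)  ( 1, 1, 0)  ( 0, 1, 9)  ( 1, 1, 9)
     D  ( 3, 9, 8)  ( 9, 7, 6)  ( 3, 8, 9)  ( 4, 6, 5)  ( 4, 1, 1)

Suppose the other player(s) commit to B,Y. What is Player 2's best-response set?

argmax u_2 = {R}

u_2(P vs B,Y) = 1
u_2(Q vs B,Y) = 3
u_2(R vs B,Y) = 4
u_2(S vs B,Y) = 0
u_2(T vs B,Y) = 0
max payoff 4 at {R}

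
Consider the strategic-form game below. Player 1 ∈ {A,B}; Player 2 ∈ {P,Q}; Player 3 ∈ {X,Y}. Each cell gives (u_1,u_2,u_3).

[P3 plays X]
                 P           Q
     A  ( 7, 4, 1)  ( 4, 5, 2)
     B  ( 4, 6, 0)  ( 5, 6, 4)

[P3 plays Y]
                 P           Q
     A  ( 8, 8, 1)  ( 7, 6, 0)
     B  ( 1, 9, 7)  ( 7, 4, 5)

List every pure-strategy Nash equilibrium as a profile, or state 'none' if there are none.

Nash profiles: (A,P,Y)

(A,P,X): not NE [P2→Q gives 5>4]
(A,P,Y): NE
(A,Q,X): not NE [P1→B gives 5>4]
(A,Q,Y): not NE [P2→P gives 8>6; P3→X gives 2>0]
(B,P,X): not NE [P1→A gives 7>4; P3→Y gives 7>0]
(B,P,Y): not NE [P1→A gives 8>1]
(B,Q,X): not NE [P3→Y gives 5>4]
(B,Q,Y): not NE [P2→P gives 9>4]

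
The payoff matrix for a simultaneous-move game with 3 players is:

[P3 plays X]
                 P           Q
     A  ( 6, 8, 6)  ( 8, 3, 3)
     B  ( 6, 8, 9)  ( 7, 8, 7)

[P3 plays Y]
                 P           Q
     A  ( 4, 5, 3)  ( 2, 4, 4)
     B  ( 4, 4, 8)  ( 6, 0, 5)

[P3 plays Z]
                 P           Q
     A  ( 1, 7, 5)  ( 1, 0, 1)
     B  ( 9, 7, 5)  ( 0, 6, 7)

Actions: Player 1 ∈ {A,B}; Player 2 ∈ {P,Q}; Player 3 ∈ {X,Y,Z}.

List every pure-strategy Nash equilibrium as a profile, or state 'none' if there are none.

NE set: (A,P,X), (B,P,X)

(A,P,X): NE
(A,P,Y): not NE [P3→X gives 6>3]
(A,P,Z): not NE [P1→B gives 9>1; P3→X gives 6>5]
(A,Q,X): not NE [P2→P gives 8>3; P3→Y gives 4>3]
(A,Q,Y): not NE [P1→B gives 6>2; P2→P gives 5>4]
(A,Q,Z): not NE [P2→P gives 7>0; P3→Y gives 4>1]
(B,P,X): NE
(B,P,Y): not NE [P3→X gives 9>8]
(B,P,Z): not NE [P3→X gives 9>5]
(B,Q,X): not NE [P1→A gives 8>7]
(B,Q,Y): not NE [P2→P gives 4>0; P3→Z gives 7>5]
(B,Q,Z): not NE [P1→A gives 1>0; P2→P gives 7>6]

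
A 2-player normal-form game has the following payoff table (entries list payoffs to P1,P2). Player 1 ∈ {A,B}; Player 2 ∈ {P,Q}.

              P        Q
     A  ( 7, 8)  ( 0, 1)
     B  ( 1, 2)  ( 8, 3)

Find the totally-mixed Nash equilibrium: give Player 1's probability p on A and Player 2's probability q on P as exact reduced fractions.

p=1/8, q=4/7

P1 indiff ⇒ q·7+(1-q)·0 = q·1+(1-q)·8 ⇒ q(6) = (1-q)(8) ⇒ q = 4/7
P2 indiff ⇒ p·8+(1-p)·2 = p·1+(1-p)·3 ⇒ p(7) = (1-p)(1) ⇒ p = 1/8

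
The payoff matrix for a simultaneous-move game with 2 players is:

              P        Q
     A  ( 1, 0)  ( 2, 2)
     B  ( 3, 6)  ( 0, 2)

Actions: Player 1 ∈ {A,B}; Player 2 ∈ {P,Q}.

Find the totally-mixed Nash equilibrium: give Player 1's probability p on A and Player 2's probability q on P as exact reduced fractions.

P1 indiff ⇒ q·1+(1-q)·2 = q·3+(1-q)·0 ⇒ q(-2) = (1-q)(-2) ⇒ q = 1/2
P2 indiff ⇒ p·0+(1-p)·6 = p·2+(1-p)·2 ⇒ p(-2) = (1-p)(-4) ⇒ p = 2/3

P1 mixes 2/3 on A; P2 mixes 1/2 on P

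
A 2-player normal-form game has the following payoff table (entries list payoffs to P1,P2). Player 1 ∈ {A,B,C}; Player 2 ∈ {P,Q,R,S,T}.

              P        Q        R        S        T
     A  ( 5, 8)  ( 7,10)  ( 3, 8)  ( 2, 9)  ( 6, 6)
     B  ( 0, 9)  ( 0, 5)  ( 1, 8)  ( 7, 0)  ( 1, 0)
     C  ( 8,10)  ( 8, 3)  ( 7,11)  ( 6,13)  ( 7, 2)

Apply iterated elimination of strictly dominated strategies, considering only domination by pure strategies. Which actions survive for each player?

IESDS → P1:{B,C} P2:{P,R,S}

P1 drop A (C beats it: P:8>5 Q:8>7 R:7>3 S:6>2 T:7>6)
P2 drop Q (P beats it: B:9>5 C:10>3)
P2 drop T (P beats it: B:9>0 C:10>2)
P1→{B,C} P2→{P,R,S}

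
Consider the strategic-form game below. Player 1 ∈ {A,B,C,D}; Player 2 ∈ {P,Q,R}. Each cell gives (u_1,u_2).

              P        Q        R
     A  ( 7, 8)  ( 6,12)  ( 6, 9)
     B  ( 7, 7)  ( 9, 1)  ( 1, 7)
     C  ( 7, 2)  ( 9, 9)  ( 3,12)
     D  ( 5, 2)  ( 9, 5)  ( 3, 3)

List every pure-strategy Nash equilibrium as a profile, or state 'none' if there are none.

(A,P): not NE [P2→Q gives 12>8]
(A,Q): not NE [P1→D gives 9>6]
(A,R): not NE [P2→Q gives 12>9]
(B,P): NE
(B,Q): not NE [P2→R gives 7>1]
(B,R): not NE [P1→A gives 6>1]
(C,P): not NE [P2→R gives 12>2]
(C,Q): not NE [P2→R gives 12>9]
(C,R): not NE [P1→A gives 6>3]
(D,P): not NE [P1→C gives 7>5; P2→Q gives 5>2]
(D,Q): NE
(D,R): not NE [P1→A gives 6>3; P2→Q gives 5>3]

Nash profiles: (B,P), (D,Q)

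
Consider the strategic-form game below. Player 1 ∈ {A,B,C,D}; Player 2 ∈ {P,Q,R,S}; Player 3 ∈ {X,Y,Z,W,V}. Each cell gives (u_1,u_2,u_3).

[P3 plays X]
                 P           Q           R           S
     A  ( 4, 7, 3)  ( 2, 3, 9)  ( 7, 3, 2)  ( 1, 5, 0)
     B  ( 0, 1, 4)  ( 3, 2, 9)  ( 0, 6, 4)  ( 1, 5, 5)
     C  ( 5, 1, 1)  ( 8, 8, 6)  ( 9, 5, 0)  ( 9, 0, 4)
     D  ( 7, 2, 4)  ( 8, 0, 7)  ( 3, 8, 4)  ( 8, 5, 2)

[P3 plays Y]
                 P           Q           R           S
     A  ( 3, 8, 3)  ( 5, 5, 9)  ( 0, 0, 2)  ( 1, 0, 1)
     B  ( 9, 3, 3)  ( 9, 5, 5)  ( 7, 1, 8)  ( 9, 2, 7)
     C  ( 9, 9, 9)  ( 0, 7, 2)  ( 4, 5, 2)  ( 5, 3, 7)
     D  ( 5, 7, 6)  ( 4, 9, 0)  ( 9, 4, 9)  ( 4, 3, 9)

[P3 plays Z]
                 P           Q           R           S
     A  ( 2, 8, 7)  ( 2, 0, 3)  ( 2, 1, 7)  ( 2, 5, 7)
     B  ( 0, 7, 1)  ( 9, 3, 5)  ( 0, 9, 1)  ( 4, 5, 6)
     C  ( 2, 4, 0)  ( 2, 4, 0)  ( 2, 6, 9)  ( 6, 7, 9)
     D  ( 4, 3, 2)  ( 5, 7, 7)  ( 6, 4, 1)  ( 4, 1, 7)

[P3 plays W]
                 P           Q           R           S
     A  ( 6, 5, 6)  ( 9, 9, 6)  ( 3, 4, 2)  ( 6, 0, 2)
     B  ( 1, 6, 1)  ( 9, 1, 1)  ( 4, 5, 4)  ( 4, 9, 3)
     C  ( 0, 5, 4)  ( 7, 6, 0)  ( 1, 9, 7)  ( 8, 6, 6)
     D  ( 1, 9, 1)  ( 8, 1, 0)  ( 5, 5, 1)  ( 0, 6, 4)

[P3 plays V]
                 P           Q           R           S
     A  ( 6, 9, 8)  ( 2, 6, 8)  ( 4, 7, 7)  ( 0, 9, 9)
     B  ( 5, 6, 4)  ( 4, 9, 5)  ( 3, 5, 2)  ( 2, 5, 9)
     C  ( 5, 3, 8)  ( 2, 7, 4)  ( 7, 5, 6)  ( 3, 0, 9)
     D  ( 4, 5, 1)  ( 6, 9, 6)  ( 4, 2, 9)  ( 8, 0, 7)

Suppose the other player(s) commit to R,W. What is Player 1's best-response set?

argmax u_1 = {D}

u_1(A vs R,W) = 3
u_1(B vs R,W) = 4
u_1(C vs R,W) = 1
u_1(D vs R,W) = 5
max payoff 5 at {D}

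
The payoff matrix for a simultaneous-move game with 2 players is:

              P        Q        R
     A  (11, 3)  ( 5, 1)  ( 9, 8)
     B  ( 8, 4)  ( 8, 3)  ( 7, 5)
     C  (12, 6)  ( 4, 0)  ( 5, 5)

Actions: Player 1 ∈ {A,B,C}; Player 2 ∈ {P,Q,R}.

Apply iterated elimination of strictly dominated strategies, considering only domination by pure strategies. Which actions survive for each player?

P2 drop Q (P beats it: A:3>1 B:4>3 C:6>0)
P1 drop B (A beats it: P:11>8 R:9>7)
P1→{A,C} P2→{P,R}

IESDS → P1:{A,C} P2:{P,R}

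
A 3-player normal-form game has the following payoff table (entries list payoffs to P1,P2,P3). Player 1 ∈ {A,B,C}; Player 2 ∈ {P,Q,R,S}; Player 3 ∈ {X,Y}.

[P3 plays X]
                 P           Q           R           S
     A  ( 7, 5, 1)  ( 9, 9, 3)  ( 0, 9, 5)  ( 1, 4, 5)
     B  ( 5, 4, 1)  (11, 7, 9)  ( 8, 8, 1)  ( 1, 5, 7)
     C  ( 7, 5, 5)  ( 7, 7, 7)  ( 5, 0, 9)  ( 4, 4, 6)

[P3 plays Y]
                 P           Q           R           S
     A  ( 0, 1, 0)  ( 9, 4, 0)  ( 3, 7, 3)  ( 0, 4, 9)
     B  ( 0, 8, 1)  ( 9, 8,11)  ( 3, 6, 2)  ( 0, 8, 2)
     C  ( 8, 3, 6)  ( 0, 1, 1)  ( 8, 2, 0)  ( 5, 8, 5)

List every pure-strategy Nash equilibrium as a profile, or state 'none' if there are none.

(A,P,X): not NE [P2→R gives 9>5]
(A,P,Y): not NE [P1→C gives 8>0; P2→R gives 7>1; P3→X gives 1>0]
(A,Q,X): not NE [P1→B gives 11>9]
(A,Q,Y): not NE [P2→R gives 7>4; P3→X gives 3>0]
(A,R,X): not NE [P1→B gives 8>0]
(A,R,Y): not NE [P1→C gives 8>3; P3→X gives 5>3]
(A,S,X): not NE [P1→C gives 4>1; P2→R gives 9>4; P3→Y gives 9>5]
(A,S,Y): not NE [P1→C gives 5>0; P2→R gives 7>4]
(B,P,X): not NE [P1→C gives 7>5; P2→R gives 8>4]
(B,P,Y): not NE [P1→C gives 8>0]
(B,Q,X): not NE [P2→R gives 8>7; P3→Y gives 11>9]
(B,Q,Y): NE
(B,R,X): not NE [P3→Y gives 2>1]
(B,R,Y): not NE [P1→C gives 8>3; P2→S gives 8>6]
(B,S,X): not NE [P1→C gives 4>1; P2→R gives 8>5]
(B,S,Y): not NE [P1→C gives 5>0; P3→X gives 7>2]
(C,P,X): not NE [P2→Q gives 7>5; P3→Y gives 6>5]
(C,P,Y): not NE [P2→S gives 8>3]
(C,Q,X): not NE [P1→B gives 11>7]
(C,Q,Y): not NE [P1→B gives 9>0; P2→S gives 8>1; P3→X gives 7>1]
(C,R,X): not NE [P1→B gives 8>5; P2→Q gives 7>0]
(C,R,Y): not NE [P2→S gives 8>2; P3→X gives 9>0]
(C,S,X): not NE [P2→Q gives 7>4]
(C,S,Y): not NE [P3→X gives 6>5]

PSNE = {(B,Q,Y)}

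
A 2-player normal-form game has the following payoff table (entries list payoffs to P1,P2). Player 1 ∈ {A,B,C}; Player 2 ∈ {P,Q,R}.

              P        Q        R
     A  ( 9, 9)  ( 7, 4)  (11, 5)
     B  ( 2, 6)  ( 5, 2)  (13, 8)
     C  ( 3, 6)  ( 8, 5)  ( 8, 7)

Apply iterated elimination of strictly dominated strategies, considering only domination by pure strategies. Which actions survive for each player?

P2 drop Q (P beats it: A:9>4 B:6>2 C:6>5)
P1 drop C (A beats it: P:9>3 R:11>8)
P1→{A,B} P2→{P,R}

Survivors P1:{A,B} P2:{P,R}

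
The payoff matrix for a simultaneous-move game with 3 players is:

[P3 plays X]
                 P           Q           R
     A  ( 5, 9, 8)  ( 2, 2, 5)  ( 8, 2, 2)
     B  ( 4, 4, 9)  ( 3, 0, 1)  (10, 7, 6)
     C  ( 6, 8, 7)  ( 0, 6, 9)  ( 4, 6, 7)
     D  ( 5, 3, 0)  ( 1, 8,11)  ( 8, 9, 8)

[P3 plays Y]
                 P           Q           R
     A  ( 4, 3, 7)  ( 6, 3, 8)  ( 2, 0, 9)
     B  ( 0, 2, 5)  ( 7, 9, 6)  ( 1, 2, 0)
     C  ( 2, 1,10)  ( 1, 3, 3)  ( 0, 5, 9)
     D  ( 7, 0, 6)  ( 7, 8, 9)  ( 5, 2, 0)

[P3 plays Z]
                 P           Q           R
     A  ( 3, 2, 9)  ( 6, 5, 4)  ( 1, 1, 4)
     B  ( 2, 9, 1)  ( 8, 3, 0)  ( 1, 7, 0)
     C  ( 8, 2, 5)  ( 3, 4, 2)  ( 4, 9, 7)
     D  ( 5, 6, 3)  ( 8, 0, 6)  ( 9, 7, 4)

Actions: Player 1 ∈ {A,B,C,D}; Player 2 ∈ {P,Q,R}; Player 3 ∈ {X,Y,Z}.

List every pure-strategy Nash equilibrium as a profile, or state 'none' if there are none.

Nash profiles: (B,Q,Y), (B,R,X)

(A,P,X): not NE [P1→C gives 6>5; P3→Z gives 9>8]
(A,P,Y): not NE [P1→D gives 7>4; P3→Z gives 9>7]
(A,P,Z): not NE [P1→C gives 8>3; P2→Q gives 5>2]
(A,Q,X): not NE [P1→B gives 3>2; P2→P gives 9>2; P3→Y gives 8>5]
(A,Q,Y): not NE [P1→D gives 7>6]
(A,Q,Z): not NE [P1→D gives 8>6; P3→Y gives 8>4]
(A,R,X): not NE [P1→B gives 10>8; P2→P gives 9>2; P3→Y gives 9>2]
(A,R,Y): not NE [P1→D gives 5>2; P2→Q gives 3>0]
(A,R,Z): not NE [P1→D gives 9>1; P2→Q gives 5>1; P3→Y gives 9>4]
(B,P,X): not NE [P1→C gives 6>4; P2→R gives 7>4]
(B,P,Y): not NE [P1→D gives 7>0; P2→Q gives 9>2; P3→X gives 9>5]
(B,P,Z): not NE [P1→C gives 8>2; P3→X gives 9>1]
(B,Q,X): not NE [P2→R gives 7>0; P3→Y gives 6>1]
(B,Q,Y): NE
(B,Q,Z): not NE [P2→P gives 9>3; P3→Y gives 6>0]
(B,R,X): NE
(B,R,Y): not NE [P1→D gives 5>1; P2→Q gives 9>2; P3→X gives 6>0]
(B,R,Z): not NE [P1→D gives 9>1; P2→P gives 9>7; P3→X gives 6>0]
(C,P,X): not NE [P3→Y gives 10>7]
(C,P,Y): not NE [P1→D gives 7>2; P2→R gives 5>1]
(C,P,Z): not NE [P2→R gives 9>2; P3→Y gives 10>5]
(C,Q,X): not NE [P1→B gives 3>0; P2→P gives 8>6]
(C,Q,Y): not NE [P1→D gives 7>1; P2→R gives 5>3; P3→X gives 9>3]
(C,Q,Z): not NE [P1→D gives 8>3; P2→R gives 9>4; P3→X gives 9>2]
(C,R,X): not NE [P1→B gives 10>4; P2→P gives 8>6; P3→Y gives 9>7]
(C,R,Y): not NE [P1→D gives 5>0]
(C,R,Z): not NE [P1→D gives 9>4; P3→Y gives 9>7]
(D,P,X): not NE [P1→C gives 6>5; P2→R gives 9>3; P3→Y gives 6>0]
(D,P,Y): not NE [P2→Q gives 8>0]
(D,P,Z): not NE [P1→C gives 8>5; P2→R gives 7>6; P3→Y gives 6>3]
(D,Q,X): not NE [P1→B gives 3>1; P2→R gives 9>8]
(D,Q,Y): not NE [P3→X gives 11>9]
(D,Q,Z): not NE [P2→R gives 7>0; P3→X gives 11>6]
(D,R,X): not NE [P1→B gives 10>8]
(D,R,Y): not NE [P2→Q gives 8>2; P3→X gives 8>0]
(D,R,Z): not NE [P3→X gives 8>4]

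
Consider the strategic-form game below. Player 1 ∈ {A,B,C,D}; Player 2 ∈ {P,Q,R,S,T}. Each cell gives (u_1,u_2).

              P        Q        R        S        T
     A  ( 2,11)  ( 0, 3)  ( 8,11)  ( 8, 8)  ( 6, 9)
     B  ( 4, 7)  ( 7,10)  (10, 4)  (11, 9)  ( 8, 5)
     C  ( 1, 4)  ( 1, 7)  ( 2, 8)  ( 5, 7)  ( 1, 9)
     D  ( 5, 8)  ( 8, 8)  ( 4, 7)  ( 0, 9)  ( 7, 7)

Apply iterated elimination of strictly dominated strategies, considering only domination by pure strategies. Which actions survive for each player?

Survivors P1:{B,D} P2:{Q,S}

P1 drop A (B beats it: P:4>2 Q:7>0 R:10>8 S:11>8 T:8>6)
P1 drop C (B beats it: P:4>1 Q:7>1 R:10>2 S:11>5 T:8>1)
P2 drop P (S beats it: B:9>7 D:9>8)
P2 drop R (Q beats it: B:10>4 D:8>7)
P2 drop T (Q beats it: B:10>5 D:8>7)
P1→{B,D} P2→{Q,S}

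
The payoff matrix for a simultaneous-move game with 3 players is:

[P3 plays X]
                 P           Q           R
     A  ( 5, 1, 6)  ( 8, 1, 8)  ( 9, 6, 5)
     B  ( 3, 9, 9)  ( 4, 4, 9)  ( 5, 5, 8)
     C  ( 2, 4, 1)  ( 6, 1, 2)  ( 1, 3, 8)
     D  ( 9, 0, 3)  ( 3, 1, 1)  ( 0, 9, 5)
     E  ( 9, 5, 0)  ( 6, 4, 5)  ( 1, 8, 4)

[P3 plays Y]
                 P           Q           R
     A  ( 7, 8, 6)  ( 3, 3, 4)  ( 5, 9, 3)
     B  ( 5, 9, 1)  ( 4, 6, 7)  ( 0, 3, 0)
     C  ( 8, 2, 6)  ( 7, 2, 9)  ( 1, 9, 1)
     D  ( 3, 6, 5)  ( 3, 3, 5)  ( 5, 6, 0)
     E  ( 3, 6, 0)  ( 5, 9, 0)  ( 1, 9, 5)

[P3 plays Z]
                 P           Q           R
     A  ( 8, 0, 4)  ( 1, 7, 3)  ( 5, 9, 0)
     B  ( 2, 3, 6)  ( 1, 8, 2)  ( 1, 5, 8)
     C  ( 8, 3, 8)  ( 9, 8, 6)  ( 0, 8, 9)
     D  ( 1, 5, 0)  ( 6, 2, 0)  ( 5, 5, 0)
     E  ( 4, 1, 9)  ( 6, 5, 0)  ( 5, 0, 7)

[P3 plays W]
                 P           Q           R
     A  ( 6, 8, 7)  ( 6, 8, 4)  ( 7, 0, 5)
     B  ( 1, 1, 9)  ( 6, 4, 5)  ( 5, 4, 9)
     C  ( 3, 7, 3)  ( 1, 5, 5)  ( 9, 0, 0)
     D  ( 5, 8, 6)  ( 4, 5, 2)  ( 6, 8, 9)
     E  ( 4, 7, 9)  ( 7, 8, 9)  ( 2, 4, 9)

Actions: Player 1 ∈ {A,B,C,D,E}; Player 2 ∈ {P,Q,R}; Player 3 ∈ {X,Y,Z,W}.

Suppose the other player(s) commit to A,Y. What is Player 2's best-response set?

u_2(P vs A,Y) = 8
u_2(Q vs A,Y) = 3
u_2(R vs A,Y) = 9
max payoff 9 at {R}

argmax u_2 = {R}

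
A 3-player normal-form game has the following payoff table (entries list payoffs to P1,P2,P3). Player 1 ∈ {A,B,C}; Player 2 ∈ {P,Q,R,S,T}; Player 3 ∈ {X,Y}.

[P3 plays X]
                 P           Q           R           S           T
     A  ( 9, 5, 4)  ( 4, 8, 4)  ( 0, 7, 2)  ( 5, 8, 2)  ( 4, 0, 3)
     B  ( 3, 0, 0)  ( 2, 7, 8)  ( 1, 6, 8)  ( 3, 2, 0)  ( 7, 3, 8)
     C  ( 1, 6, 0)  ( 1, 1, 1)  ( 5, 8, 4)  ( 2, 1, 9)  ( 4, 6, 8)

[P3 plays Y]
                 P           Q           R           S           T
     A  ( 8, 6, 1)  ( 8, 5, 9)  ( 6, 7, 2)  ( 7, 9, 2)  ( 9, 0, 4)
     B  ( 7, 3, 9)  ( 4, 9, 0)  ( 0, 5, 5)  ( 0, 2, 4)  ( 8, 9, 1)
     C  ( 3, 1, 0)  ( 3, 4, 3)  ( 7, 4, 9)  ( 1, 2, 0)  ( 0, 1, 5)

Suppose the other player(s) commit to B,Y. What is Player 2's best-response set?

P2 best: {Q,T}

u_2(P vs B,Y) = 3
u_2(Q vs B,Y) = 9
u_2(R vs B,Y) = 5
u_2(S vs B,Y) = 2
u_2(T vs B,Y) = 9
max payoff 9 at {Q,T}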